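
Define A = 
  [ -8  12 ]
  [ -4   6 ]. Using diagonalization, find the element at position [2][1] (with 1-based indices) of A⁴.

32

Characteristic polynomial: t^2 + 2t = t(t + 2), so the eigenvalues are -2, 0.
t=0: eigenvector (-3, -2).
t=-2: eigenvector (2, 1).
P = [[-3, 2], [-2, 1]], D = diag(0, -2), P⁻¹ = [[1, -2], [2, -3]].
A⁴ = P·diag(0, 16)·P⁻¹ = [[64, -96], [32, -48]].
The requested entry is 32.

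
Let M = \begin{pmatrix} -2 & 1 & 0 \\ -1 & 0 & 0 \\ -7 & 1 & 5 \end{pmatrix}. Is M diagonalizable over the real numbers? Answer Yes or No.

Characteristic polynomial: p(λ) = λ^3 - 3λ^2 - 9λ - 5 = (λ - 5)(λ + 1)^2.
λ = -1 has algebraic multiplicity 2; rank(M + 1I) = 2, so geometric multiplicity = 1.
Geometric multiplicity < algebraic multiplicity, so M is not diagonalizable.

No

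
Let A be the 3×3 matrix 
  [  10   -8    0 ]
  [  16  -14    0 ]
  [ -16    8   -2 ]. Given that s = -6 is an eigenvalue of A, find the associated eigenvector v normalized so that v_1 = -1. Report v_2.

A + 6I = [[16, -8, 0], [16, -8, 0], [-16, 8, 4]].
Solving (A + 6I)v = 0 gives the eigenspace spanned by (-1, -2, 0).
With v_1 = -1, v = (-1, -2, 0), so v_2 = -2.

-2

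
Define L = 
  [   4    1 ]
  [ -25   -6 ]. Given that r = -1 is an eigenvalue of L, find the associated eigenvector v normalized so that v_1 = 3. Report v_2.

-15

L + 1I = [[5, 1], [-25, -5]].
Solving (L + 1I)v = 0 gives the eigenspace spanned by (3, -15).
With v_1 = 3, v = (3, -15), so v_2 = -15.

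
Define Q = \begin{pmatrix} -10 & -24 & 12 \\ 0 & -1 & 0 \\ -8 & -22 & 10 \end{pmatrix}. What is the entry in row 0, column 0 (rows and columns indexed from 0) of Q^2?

4

Characteristic polynomial: r^3 + r^2 - 4r - 4 = (r - 2)(r + 1)(r + 2), so the eigenvalues are -2, -1, 2.
r=-1: eigenvector (0, 1, 2).
r=-2: eigenvector (3, 0, 2).
r=2: eigenvector (1, 0, 1).
P = [[0, 3, 1], [1, 0, 0], [2, 2, 1]], D = diag(-1, -2, 2), P⁻¹ = [[0, 1, 0], [1, 2, -1], [-2, -6, 3]].
Q² = P·diag(1, 4, 4)·P⁻¹ = [[4, 0, 0], [0, 1, 0], [0, -6, 4]].
The requested entry is 4.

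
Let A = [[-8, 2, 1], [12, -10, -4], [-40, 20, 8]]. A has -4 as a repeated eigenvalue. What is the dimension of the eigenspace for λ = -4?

1

A + 4I = [[-4, 2, 1], [12, -6, -4], [-40, 20, 12]].
This matrix has rank 2, so its null space has dimension 3 − 2 = 1.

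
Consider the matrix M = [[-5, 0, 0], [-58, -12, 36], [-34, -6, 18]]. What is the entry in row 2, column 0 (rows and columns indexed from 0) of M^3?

Characteristic polynomial: t^3 - t^2 - 30t = t(t - 6)(t + 5), so the eigenvalues are -5, 0, 6.
t=-5: eigenvector (1, 2, 2).
t=6: eigenvector (0, 2, 1).
t=0: eigenvector (0, 3, 1).
P = [[1, 0, 0], [2, 2, 3], [2, 1, 1]], D = diag(-5, 6, 0), P⁻¹ = [[1, 0, 0], [-4, -1, 3], [2, 1, -2]].
M³ = P·diag(-125, 216, 0)·P⁻¹ = [[-125, 0, 0], [-1978, -432, 1296], [-1114, -216, 648]].
The requested entry is -1114.

-1114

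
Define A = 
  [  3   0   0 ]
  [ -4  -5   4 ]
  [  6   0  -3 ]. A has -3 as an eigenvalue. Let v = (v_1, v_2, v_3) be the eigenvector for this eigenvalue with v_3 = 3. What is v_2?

A + 3I = [[6, 0, 0], [-4, -2, 4], [6, 0, 0]].
Solving (A + 3I)v = 0 gives the eigenspace spanned by (0, 6, 3).
With v_3 = 3, v = (0, 6, 3), so v_2 = 6.

6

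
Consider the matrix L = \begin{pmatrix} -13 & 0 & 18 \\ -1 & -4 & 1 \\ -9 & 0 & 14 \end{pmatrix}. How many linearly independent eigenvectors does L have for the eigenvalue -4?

1

L + 4I = [[-9, 0, 18], [-1, 0, 1], [-9, 0, 18]].
This matrix has rank 2, so its null space has dimension 3 − 2 = 1.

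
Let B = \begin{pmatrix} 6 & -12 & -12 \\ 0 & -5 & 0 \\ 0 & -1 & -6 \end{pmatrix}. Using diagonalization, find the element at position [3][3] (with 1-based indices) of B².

Characteristic polynomial: t^3 + 5t^2 - 36t - 180 = (t - 6)(t + 5)(t + 6), so the eigenvalues are -6, -5, 6.
t=6: eigenvector (1, 0, 0).
t=-6: eigenvector (1, 0, 1).
t=-5: eigenvector (0, 1, -1).
P = [[1, 1, 0], [0, 0, 1], [0, 1, -1]], D = diag(6, -6, -5), P⁻¹ = [[1, -1, -1], [0, 1, 1], [0, 1, 0]].
B² = P·diag(36, 36, 25)·P⁻¹ = [[36, 0, 0], [0, 25, 0], [0, 11, 36]].
The requested entry is 36.

36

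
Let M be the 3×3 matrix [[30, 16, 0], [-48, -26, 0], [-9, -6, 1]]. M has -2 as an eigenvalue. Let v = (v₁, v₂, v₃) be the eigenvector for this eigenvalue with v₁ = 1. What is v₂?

-2

M + 2I = [[32, 16, 0], [-48, -24, 0], [-9, -6, 3]].
Solving (M + 2I)v = 0 gives the eigenspace spanned by (1, -2, -1).
With v₁ = 1, v = (1, -2, -1), so v₂ = -2.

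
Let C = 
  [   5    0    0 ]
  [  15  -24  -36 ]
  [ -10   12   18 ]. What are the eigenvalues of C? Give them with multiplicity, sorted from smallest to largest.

Characteristic polynomial: p(r) = r^3 + r^2 - 30r = r(r - 5)(r + 6).
Roots (with multiplicity): -6, 0, 5.

-6, 0, 5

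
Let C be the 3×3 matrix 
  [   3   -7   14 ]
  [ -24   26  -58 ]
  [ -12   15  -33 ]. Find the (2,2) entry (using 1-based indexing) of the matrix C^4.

-794

Characteristic polynomial: t^3 + 4t^2 - 9t - 36 = (t - 3)(t + 3)(t + 4), so the eigenvalues are -4, -3, 3.
t=3: eigenvector (1, -4, -2).
t=-3: eigenvector (0, 2, 1).
t=-4: eigenvector (1, -5, -3).
P = [[1, 0, 1], [-4, 2, -5], [-2, 1, -3]], D = diag(3, -3, -4), P⁻¹ = [[1, -1, 2], [2, 1, -1], [0, 1, -2]].
C⁴ = P·diag(81, 81, 256)·P⁻¹ = [[81, 175, -350], [0, -794, 1750], [0, -525, 1131]].
The requested entry is -794.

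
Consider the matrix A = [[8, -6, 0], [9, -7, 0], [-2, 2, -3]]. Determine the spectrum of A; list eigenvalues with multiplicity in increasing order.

Characteristic polynomial: p(λ) = λ^3 + 2λ^2 - 5λ - 6 = (λ - 2)(λ + 1)(λ + 3).
Roots (with multiplicity): -3, -1, 2.

-3, -1, 2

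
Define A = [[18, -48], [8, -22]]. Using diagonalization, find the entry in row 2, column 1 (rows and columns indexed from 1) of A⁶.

Characteristic polynomial: t^2 + 4t - 12 = (t - 2)(t + 6), so the eigenvalues are -6, 2.
t=2: eigenvector (3, 1).
t=-6: eigenvector (2, 1).
P = [[3, 2], [1, 1]], D = diag(2, -6), P⁻¹ = [[1, -2], [-1, 3]].
A⁶ = P·diag(64, 46656)·P⁻¹ = [[-93120, 279552], [-46592, 139840]].
The requested entry is -46592.

-46592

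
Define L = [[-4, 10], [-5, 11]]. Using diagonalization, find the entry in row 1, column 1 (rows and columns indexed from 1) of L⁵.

Characteristic polynomial: s^2 - 7s + 6 = (s - 6)(s - 1), so the eigenvalues are 1, 6.
s=6: eigenvector (1, 1).
s=1: eigenvector (2, 1).
P = [[1, 2], [1, 1]], D = diag(6, 1), P⁻¹ = [[-1, 2], [1, -1]].
L⁵ = P·diag(7776, 1)·P⁻¹ = [[-7774, 15550], [-7775, 15551]].
The requested entry is -7774.

-7774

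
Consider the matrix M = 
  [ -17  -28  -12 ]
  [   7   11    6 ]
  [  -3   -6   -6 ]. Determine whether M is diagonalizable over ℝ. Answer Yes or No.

No

Characteristic polynomial: p(t) = t^3 + 12t^2 + 45t + 54 = (t + 3)^2(t + 6).
t = -3 has algebraic multiplicity 2; rank(M + 3I) = 2, so geometric multiplicity = 1.
Geometric multiplicity < algebraic multiplicity, so M is not diagonalizable.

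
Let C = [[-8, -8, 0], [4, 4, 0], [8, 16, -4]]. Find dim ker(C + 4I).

2

C + 4I = [[-4, -8, 0], [4, 8, 0], [8, 16, 0]].
This matrix has rank 1, so its null space has dimension 3 − 1 = 2.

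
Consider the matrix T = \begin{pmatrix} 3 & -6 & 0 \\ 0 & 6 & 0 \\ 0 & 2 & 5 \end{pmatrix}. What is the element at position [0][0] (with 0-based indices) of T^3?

27

Characteristic polynomial: r^3 - 14r^2 + 63r - 90 = (r - 6)(r - 5)(r - 3), so the eigenvalues are 3, 5, 6.
r=3: eigenvector (1, 0, 0).
r=5: eigenvector (0, 0, 1).
r=6: eigenvector (-2, 1, 2).
P = [[1, 0, -2], [0, 0, 1], [0, 1, 2]], D = diag(3, 5, 6), P⁻¹ = [[1, 2, 0], [0, -2, 1], [0, 1, 0]].
T³ = P·diag(27, 125, 216)·P⁻¹ = [[27, -378, 0], [0, 216, 0], [0, 182, 125]].
The requested entry is 27.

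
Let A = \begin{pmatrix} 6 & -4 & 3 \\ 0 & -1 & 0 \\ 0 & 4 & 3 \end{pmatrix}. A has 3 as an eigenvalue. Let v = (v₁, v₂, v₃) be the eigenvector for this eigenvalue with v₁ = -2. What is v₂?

0

A − 3I = [[3, -4, 3], [0, -4, 0], [0, 4, 0]].
Solving (A − 3I)v = 0 gives the eigenspace spanned by (-2, 0, 2).
With v₁ = -2, v = (-2, 0, 2), so v₂ = 0.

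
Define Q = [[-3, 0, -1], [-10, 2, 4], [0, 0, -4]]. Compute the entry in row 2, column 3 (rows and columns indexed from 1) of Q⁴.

Characteristic polynomial: s^3 + 5s^2 - 2s - 24 = (s - 2)(s + 3)(s + 4), so the eigenvalues are -4, -3, 2.
s=-3: eigenvector (1, 2, 0).
s=2: eigenvector (0, 1, 0).
s=-4: eigenvector (1, 1, 1).
P = [[1, 0, 1], [2, 1, 1], [0, 0, 1]], D = diag(-3, 2, -4), P⁻¹ = [[1, 0, -1], [-2, 1, 1], [0, 0, 1]].
Q⁴ = P·diag(81, 16, 256)·P⁻¹ = [[81, 0, 175], [130, 16, 110], [0, 0, 256]].
The requested entry is 110.

110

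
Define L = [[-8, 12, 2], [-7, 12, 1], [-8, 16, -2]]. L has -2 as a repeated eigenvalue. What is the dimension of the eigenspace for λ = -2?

L + 2I = [[-6, 12, 2], [-7, 14, 1], [-8, 16, 0]].
This matrix has rank 2, so its null space has dimension 3 − 2 = 1.

1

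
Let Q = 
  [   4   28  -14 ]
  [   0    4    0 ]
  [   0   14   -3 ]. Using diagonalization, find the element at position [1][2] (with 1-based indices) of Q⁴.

Characteristic polynomial: t^3 - 5t^2 - 8t + 48 = (t - 4)^2(t + 3), so the eigenvalues are -3, 4, 4.
t=4: eigenvector (1, 0, 0).
t=4: eigenvector (4, 1, 2).
t=-3: eigenvector (2, 0, 1).
P = [[1, 4, 2], [0, 1, 0], [0, 2, 1]], D = diag(4, 4, -3), P⁻¹ = [[1, 0, -2], [0, 1, 0], [0, -2, 1]].
Q⁴ = P·diag(256, 256, 81)·P⁻¹ = [[256, 700, -350], [0, 256, 0], [0, 350, 81]].
The requested entry is 700.

700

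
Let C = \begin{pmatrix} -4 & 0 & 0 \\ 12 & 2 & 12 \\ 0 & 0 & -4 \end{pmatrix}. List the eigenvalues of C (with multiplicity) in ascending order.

-4, -4, 2

Characteristic polynomial: p(r) = r^3 + 6r^2 - 32 = (r - 2)(r + 4)^2.
Roots (with multiplicity): -4, -4, 2.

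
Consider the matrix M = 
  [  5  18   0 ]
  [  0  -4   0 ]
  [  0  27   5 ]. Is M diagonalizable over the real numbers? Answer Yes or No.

Yes

Characteristic polynomial: p(t) = t^3 - 6t^2 - 15t + 100 = (t - 5)^2(t + 4).
t = 5 has algebraic multiplicity 2; rank(M − 5I) = 1, so geometric multiplicity = 2.
Every eigenvalue has geometric = algebraic multiplicity, so M is diagonalizable.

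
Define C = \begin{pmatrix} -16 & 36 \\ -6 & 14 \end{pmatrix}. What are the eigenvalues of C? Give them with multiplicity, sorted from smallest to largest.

-4, 2

Characteristic polynomial: p(r) = r^2 + 2r - 8 = (r - 2)(r + 4).
Roots (with multiplicity): -4, 2.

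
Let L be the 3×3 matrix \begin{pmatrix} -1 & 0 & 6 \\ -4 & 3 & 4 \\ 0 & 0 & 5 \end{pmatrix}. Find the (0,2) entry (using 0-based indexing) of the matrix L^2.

Characteristic polynomial: s^3 - 7s^2 + 7s + 15 = (s - 5)(s - 3)(s + 1), so the eigenvalues are -1, 3, 5.
s=3: eigenvector (0, -1, 0).
s=5: eigenvector (1, 0, 1).
s=-1: eigenvector (1, 1, 0).
P = [[0, 1, 1], [-1, 0, 1], [0, 1, 0]], D = diag(3, 5, -1), P⁻¹ = [[1, -1, -1], [0, 0, 1], [1, 0, -1]].
L² = P·diag(9, 25, 1)·P⁻¹ = [[1, 0, 24], [-8, 9, 8], [0, 0, 25]].
The requested entry is 24.

24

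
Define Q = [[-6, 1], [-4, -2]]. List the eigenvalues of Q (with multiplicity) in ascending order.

-4, -4

Characteristic polynomial: p(μ) = μ^2 + 8μ + 16 = (μ + 4)^2.
Roots (with multiplicity): -4, -4.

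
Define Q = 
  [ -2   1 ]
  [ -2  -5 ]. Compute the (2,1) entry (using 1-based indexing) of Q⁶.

Characteristic polynomial: λ^2 + 7λ + 12 = (λ + 3)(λ + 4), so the eigenvalues are -4, -3.
λ=-3: eigenvector (1, -1).
λ=-4: eigenvector (-1, 2).
P = [[1, -1], [-1, 2]], D = diag(-3, -4), P⁻¹ = [[2, 1], [1, 1]].
Q⁶ = P·diag(729, 4096)·P⁻¹ = [[-2638, -3367], [6734, 7463]].
The requested entry is 6734.

6734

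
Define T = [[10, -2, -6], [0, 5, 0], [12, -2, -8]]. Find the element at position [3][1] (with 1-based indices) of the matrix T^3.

144

Characteristic polynomial: r^3 - 7r^2 + 2r + 40 = (r - 5)(r - 4)(r + 2), so the eigenvalues are -2, 4, 5.
r=-2: eigenvector (-1, 0, -2).
r=4: eigenvector (1, 0, 1).
r=5: eigenvector (-2, 1, -2).
P = [[-1, 1, -2], [0, 0, 1], [-2, 1, -2]], D = diag(-2, 4, 5), P⁻¹ = [[1, 0, -1], [2, 2, -1], [0, 1, 0]].
T³ = P·diag(-8, 64, 125)·P⁻¹ = [[136, -122, -72], [0, 125, 0], [144, -122, -80]].
The requested entry is 144.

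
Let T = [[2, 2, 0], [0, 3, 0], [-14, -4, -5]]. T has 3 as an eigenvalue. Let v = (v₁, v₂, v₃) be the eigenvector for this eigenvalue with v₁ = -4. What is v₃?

8

T − 3I = [[-1, 2, 0], [0, 0, 0], [-14, -4, -8]].
Solving (T − 3I)v = 0 gives the eigenspace spanned by (-4, -2, 8).
With v₁ = -4, v = (-4, -2, 8), so v₃ = 8.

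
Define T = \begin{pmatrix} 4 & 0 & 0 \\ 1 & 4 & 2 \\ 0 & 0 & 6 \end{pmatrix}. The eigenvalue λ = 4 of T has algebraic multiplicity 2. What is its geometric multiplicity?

T − 4I = [[0, 0, 0], [1, 0, 2], [0, 0, 2]].
This matrix has rank 2, so its null space has dimension 3 − 2 = 1.

1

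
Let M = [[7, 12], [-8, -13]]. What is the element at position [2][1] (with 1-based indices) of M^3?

-248

Characteristic polynomial: λ^2 + 6λ + 5 = (λ + 1)(λ + 5), so the eigenvalues are -5, -1.
λ=-5: eigenvector (1, -1).
λ=-1: eigenvector (3, -2).
P = [[1, 3], [-1, -2]], D = diag(-5, -1), P⁻¹ = [[-2, -3], [1, 1]].
M³ = P·diag(-125, -1)·P⁻¹ = [[247, 372], [-248, -373]].
The requested entry is -248.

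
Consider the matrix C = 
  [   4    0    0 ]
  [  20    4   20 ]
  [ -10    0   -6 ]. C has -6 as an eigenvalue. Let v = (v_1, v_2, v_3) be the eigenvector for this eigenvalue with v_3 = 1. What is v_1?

0

C + 6I = [[10, 0, 0], [20, 10, 20], [-10, 0, 0]].
Solving (C + 6I)v = 0 gives the eigenspace spanned by (0, -2, 1).
With v_3 = 1, v = (0, -2, 1), so v_1 = 0.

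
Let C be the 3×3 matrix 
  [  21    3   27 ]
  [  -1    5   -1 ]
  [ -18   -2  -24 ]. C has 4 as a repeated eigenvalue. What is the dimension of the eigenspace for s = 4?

C − 4I = [[17, 3, 27], [-1, 1, -1], [-18, -2, -28]].
This matrix has rank 2, so its null space has dimension 3 − 2 = 1.

1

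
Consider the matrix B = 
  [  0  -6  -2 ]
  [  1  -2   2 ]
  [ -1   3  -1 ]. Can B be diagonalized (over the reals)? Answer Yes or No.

Characteristic polynomial: p(λ) = λ^3 + 3λ^2 - 4 = (λ - 1)(λ + 2)^2.
λ = -2 has algebraic multiplicity 2; rank(B + 2I) = 2, so geometric multiplicity = 1.
Geometric multiplicity < algebraic multiplicity, so B is not diagonalizable.

No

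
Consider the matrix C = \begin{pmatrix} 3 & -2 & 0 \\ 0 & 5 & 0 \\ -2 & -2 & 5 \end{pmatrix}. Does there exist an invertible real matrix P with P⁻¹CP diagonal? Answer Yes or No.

Characteristic polynomial: p(μ) = μ^3 - 13μ^2 + 55μ - 75 = (μ - 5)^2(μ - 3).
μ = 5 has algebraic multiplicity 2; rank(C − 5I) = 1, so geometric multiplicity = 2.
Every eigenvalue has geometric = algebraic multiplicity, so C is diagonalizable.

Yes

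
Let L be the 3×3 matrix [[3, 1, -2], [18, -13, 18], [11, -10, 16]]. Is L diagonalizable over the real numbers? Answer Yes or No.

No

Characteristic polynomial: p(μ) = μ^3 - 6μ^2 - 15μ + 100 = (μ - 5)^2(μ + 4).
μ = 5 has algebraic multiplicity 2; rank(L − 5I) = 2, so geometric multiplicity = 1.
Geometric multiplicity < algebraic multiplicity, so L is not diagonalizable.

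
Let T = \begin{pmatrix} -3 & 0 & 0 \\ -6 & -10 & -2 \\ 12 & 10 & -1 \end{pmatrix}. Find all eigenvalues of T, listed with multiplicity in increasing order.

-6, -5, -3

Characteristic polynomial: p(λ) = λ^3 + 14λ^2 + 63λ + 90 = (λ + 3)(λ + 5)(λ + 6).
Roots (with multiplicity): -6, -5, -3.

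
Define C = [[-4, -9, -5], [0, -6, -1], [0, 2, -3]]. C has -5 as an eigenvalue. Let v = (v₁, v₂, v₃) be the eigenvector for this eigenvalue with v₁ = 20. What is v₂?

5

C + 5I = [[1, -9, -5], [0, -1, -1], [0, 2, 2]].
Solving (C + 5I)v = 0 gives the eigenspace spanned by (20, 5, -5).
With v₁ = 20, v = (20, 5, -5), so v₂ = 5.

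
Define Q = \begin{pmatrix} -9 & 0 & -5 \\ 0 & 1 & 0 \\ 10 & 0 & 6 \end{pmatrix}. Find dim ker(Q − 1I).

Q − 1I = [[-10, 0, -5], [0, 0, 0], [10, 0, 5]].
This matrix has rank 1, so its null space has dimension 3 − 1 = 2.

2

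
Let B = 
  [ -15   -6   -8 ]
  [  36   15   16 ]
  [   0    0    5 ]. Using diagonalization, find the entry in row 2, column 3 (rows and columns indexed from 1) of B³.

304

Characteristic polynomial: s^3 - 5s^2 - 9s + 45 = (s - 5)(s - 3)(s + 3), so the eigenvalues are -3, 3, 5.
s=5: eigenvector (-1, 2, 1).
s=3: eigenvector (1, -3, 0).
s=-3: eigenvector (-1, 2, 0).
P = [[-1, 1, -1], [2, -3, 2], [1, 0, 0]], D = diag(5, 3, -3), P⁻¹ = [[0, 0, 1], [-2, -1, 0], [-3, -1, -1]].
B³ = P·diag(125, 27, -27)·P⁻¹ = [[-135, -54, -152], [324, 135, 304], [0, 0, 125]].
The requested entry is 304.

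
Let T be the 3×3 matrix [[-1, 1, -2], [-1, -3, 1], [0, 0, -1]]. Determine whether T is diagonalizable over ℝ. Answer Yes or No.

Characteristic polynomial: p(λ) = λ^3 + 5λ^2 + 8λ + 4 = (λ + 1)(λ + 2)^2.
λ = -2 has algebraic multiplicity 2; rank(T + 2I) = 2, so geometric multiplicity = 1.
Geometric multiplicity < algebraic multiplicity, so T is not diagonalizable.

No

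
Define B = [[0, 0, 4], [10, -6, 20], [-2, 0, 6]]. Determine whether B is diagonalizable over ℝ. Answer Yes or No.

Yes

Characteristic polynomial: p(λ) = λ^3 - 28λ + 48 = (λ - 4)(λ - 2)(λ + 6).
All 3 eigenvalues are distinct, so B is diagonalizable.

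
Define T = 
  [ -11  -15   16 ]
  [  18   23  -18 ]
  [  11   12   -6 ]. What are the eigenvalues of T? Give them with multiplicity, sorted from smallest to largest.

Characteristic polynomial: p(μ) = μ^3 - 6μ^2 - 15μ + 100 = (μ - 5)^2(μ + 4).
Roots (with multiplicity): -4, 5, 5.

-4, 5, 5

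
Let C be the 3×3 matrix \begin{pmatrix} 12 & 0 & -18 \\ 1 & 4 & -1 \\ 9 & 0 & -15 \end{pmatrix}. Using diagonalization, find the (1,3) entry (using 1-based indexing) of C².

Characteristic polynomial: s^3 - s^2 - 30s + 72 = (s - 4)(s - 3)(s + 6), so the eigenvalues are -6, 3, 4.
s=-6: eigenvector (-1, 0, -1).
s=4: eigenvector (0, 1, 0).
s=3: eigenvector (2, -1, 1).
P = [[-1, 0, 2], [0, 1, -1], [-1, 0, 1]], D = diag(-6, 4, 3), P⁻¹ = [[1, 0, -2], [1, 1, -1], [1, 0, -1]].
C² = P·diag(36, 16, 9)·P⁻¹ = [[-18, 0, 54], [7, 16, -7], [-27, 0, 63]].
The requested entry is 54.

54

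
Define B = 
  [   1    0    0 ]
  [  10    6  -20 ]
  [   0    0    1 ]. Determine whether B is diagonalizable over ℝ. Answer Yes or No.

Yes

Characteristic polynomial: p(r) = r^3 - 8r^2 + 13r - 6 = (r - 6)(r - 1)^2.
r = 1 has algebraic multiplicity 2; rank(B − 1I) = 1, so geometric multiplicity = 2.
Every eigenvalue has geometric = algebraic multiplicity, so B is diagonalizable.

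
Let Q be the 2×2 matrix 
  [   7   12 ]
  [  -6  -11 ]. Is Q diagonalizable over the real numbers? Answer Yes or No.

Yes

Characteristic polynomial: p(r) = r^2 + 4r - 5 = (r - 1)(r + 5).
All 2 eigenvalues are distinct, so Q is diagonalizable.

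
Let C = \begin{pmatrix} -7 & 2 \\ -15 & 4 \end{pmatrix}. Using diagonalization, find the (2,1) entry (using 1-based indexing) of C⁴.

Characteristic polynomial: s^2 + 3s + 2 = (s + 1)(s + 2), so the eigenvalues are -2, -1.
s=-1: eigenvector (1, 3).
s=-2: eigenvector (-2, -5).
P = [[1, -2], [3, -5]], D = diag(-1, -2), P⁻¹ = [[-5, 2], [-3, 1]].
C⁴ = P·diag(1, 16)·P⁻¹ = [[91, -30], [225, -74]].
The requested entry is 225.

225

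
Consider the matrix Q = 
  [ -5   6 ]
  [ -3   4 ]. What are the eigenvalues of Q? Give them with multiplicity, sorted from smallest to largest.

-2, 1

Characteristic polynomial: p(λ) = λ^2 + λ - 2 = (λ - 1)(λ + 2).
Roots (with multiplicity): -2, 1.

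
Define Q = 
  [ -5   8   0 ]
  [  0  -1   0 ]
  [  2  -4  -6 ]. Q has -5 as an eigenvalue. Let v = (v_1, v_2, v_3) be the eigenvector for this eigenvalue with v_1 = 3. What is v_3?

6

Q + 5I = [[0, 8, 0], [0, 4, 0], [2, -4, -1]].
Solving (Q + 5I)v = 0 gives the eigenspace spanned by (3, 0, 6).
With v_1 = 3, v = (3, 0, 6), so v_3 = 6.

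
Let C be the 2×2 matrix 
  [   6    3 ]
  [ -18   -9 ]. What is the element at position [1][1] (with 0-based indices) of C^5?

-729

Characteristic polynomial: s^2 + 3s = s(s + 3), so the eigenvalues are -3, 0.
s=0: eigenvector (1, -2).
s=-3: eigenvector (1, -3).
P = [[1, 1], [-2, -3]], D = diag(0, -3), P⁻¹ = [[3, 1], [-2, -1]].
C⁵ = P·diag(0, -243)·P⁻¹ = [[486, 243], [-1458, -729]].
The requested entry is -729.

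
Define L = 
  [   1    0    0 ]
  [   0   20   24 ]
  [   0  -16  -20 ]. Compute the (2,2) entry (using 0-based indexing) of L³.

Characteristic polynomial: λ^3 - λ^2 - 16λ + 16 = (λ - 4)(λ - 1)(λ + 4), so the eigenvalues are -4, 1, 4.
λ=1: eigenvector (1, 0, 0).
λ=4: eigenvector (0, 3, -2).
λ=-4: eigenvector (0, -1, 1).
P = [[1, 0, 0], [0, 3, -1], [0, -2, 1]], D = diag(1, 4, -4), P⁻¹ = [[1, 0, 0], [0, 1, 1], [0, 2, 3]].
L³ = P·diag(1, 64, -64)·P⁻¹ = [[1, 0, 0], [0, 320, 384], [0, -256, -320]].
The requested entry is -320.

-320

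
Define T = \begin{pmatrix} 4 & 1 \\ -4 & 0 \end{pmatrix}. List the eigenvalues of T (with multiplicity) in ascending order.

2, 2

Characteristic polynomial: p(λ) = λ^2 - 4λ + 4 = (λ - 2)^2.
Roots (with multiplicity): 2, 2.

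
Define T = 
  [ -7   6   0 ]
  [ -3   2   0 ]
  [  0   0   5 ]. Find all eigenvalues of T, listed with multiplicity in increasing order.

-4, -1, 5

Characteristic polynomial: p(λ) = λ^3 - 21λ - 20 = (λ - 5)(λ + 1)(λ + 4).
Roots (with multiplicity): -4, -1, 5.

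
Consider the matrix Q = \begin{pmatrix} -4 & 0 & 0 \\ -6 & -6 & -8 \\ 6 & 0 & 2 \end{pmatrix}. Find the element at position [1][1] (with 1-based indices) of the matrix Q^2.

16

Characteristic polynomial: r^3 + 8r^2 + 4r - 48 = (r - 2)(r + 4)(r + 6), so the eigenvalues are -6, -4, 2.
r=-4: eigenvector (1, 1, -1).
r=2: eigenvector (0, -1, 1).
r=-6: eigenvector (0, 1, 0).
P = [[1, 0, 0], [1, -1, 1], [-1, 1, 0]], D = diag(-4, 2, -6), P⁻¹ = [[1, 0, 0], [1, 0, 1], [0, 1, 1]].
Q² = P·diag(16, 4, 36)·P⁻¹ = [[16, 0, 0], [12, 36, 32], [-12, 0, 4]].
The requested entry is 16.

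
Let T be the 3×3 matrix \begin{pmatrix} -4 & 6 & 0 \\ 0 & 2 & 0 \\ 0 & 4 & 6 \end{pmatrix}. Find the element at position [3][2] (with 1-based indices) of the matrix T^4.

1280

Characteristic polynomial: μ^3 - 4μ^2 - 20μ + 48 = (μ - 6)(μ - 2)(μ + 4), so the eigenvalues are -4, 2, 6.
μ=-4: eigenvector (1, 0, 0).
μ=6: eigenvector (0, 0, 1).
μ=2: eigenvector (-1, -1, 1).
P = [[1, 0, -1], [0, 0, -1], [0, 1, 1]], D = diag(-4, 6, 2), P⁻¹ = [[1, -1, 0], [0, 1, 1], [0, -1, 0]].
T⁴ = P·diag(256, 1296, 16)·P⁻¹ = [[256, -240, 0], [0, 16, 0], [0, 1280, 1296]].
The requested entry is 1280.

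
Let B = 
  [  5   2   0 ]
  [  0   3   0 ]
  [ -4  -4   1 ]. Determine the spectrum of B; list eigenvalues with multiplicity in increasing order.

1, 3, 5

Characteristic polynomial: p(λ) = λ^3 - 9λ^2 + 23λ - 15 = (λ - 5)(λ - 3)(λ - 1).
Roots (with multiplicity): 1, 3, 5.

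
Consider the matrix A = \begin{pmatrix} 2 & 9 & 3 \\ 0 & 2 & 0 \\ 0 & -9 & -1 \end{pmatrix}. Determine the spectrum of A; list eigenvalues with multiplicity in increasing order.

Characteristic polynomial: p(μ) = μ^3 - 3μ^2 + 4 = (μ - 2)^2(μ + 1).
Roots (with multiplicity): -1, 2, 2.

-1, 2, 2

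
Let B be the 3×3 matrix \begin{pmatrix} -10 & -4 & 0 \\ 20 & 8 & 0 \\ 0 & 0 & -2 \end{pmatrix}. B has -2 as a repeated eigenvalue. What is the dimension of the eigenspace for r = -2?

B + 2I = [[-8, -4, 0], [20, 10, 0], [0, 0, 0]].
This matrix has rank 1, so its null space has dimension 3 − 1 = 2.

2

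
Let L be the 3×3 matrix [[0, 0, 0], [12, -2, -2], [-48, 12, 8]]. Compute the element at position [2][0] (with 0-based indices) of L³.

Characteristic polynomial: s^3 - 6s^2 + 8s = s(s - 4)(s - 2), so the eigenvalues are 0, 2, 4.
s=0: eigenvector (1, 0, 6).
s=2: eigenvector (0, 1, -2).
s=4: eigenvector (0, -1, 3).
P = [[1, 0, 0], [0, 1, -1], [6, -2, 3]], D = diag(0, 2, 4), P⁻¹ = [[1, 0, 0], [-6, 3, 1], [-6, 2, 1]].
L³ = P·diag(0, 8, 64)·P⁻¹ = [[0, 0, 0], [336, -104, -56], [-1056, 336, 176]].
The requested entry is -1056.

-1056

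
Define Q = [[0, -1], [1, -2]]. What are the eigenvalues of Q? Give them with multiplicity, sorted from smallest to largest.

Characteristic polynomial: p(λ) = λ^2 + 2λ + 1 = (λ + 1)^2.
Roots (with multiplicity): -1, -1.

-1, -1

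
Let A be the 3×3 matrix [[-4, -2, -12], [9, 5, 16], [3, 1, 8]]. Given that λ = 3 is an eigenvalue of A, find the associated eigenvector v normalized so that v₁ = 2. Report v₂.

-1

A − 3I = [[-7, -2, -12], [9, 2, 16], [3, 1, 5]].
Solving (A − 3I)v = 0 gives the eigenspace spanned by (2, -1, -1).
With v₁ = 2, v = (2, -1, -1), so v₂ = -1.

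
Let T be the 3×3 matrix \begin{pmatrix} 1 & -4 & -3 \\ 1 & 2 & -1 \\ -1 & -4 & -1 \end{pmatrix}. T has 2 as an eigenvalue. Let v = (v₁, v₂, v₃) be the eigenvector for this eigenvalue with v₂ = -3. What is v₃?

T − 2I = [[-1, -4, -3], [1, 0, -1], [-1, -4, -3]].
Solving (T − 2I)v = 0 gives the eigenspace spanned by (3, -3, 3).
With v₂ = -3, v = (3, -3, 3), so v₃ = 3.

3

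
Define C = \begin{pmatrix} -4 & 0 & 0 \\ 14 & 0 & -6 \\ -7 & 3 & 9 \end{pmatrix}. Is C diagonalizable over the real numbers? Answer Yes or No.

Characteristic polynomial: p(μ) = μ^3 - 5μ^2 - 18μ + 72 = (μ - 6)(μ - 3)(μ + 4).
All 3 eigenvalues are distinct, so C is diagonalizable.

Yes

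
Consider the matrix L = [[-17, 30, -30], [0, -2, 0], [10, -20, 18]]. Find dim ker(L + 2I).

2

L + 2I = [[-15, 30, -30], [0, 0, 0], [10, -20, 20]].
This matrix has rank 1, so its null space has dimension 3 − 1 = 2.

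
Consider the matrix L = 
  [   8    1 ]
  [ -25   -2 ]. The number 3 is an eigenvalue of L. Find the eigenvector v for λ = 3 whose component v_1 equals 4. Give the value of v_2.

L − 3I = [[5, 1], [-25, -5]].
Solving (L − 3I)v = 0 gives the eigenspace spanned by (4, -20).
With v_1 = 4, v = (4, -20), so v_2 = -20.

-20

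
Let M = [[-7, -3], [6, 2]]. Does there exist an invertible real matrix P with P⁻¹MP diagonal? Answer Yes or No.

Characteristic polynomial: p(r) = r^2 + 5r + 4 = (r + 1)(r + 4).
All 2 eigenvalues are distinct, so M is diagonalizable.

Yes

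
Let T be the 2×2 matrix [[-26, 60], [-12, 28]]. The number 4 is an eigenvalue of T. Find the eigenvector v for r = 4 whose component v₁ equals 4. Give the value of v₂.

T − 4I = [[-30, 60], [-12, 24]].
Solving (T − 4I)v = 0 gives the eigenspace spanned by (4, 2).
With v₁ = 4, v = (4, 2), so v₂ = 2.

2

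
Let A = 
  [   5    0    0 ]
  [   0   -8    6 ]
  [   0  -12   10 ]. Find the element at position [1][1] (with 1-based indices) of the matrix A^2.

25

Characteristic polynomial: r^3 - 7r^2 + 2r + 40 = (r - 5)(r - 4)(r + 2), so the eigenvalues are -2, 4, 5.
r=5: eigenvector (1, 0, 0).
r=-2: eigenvector (0, 1, 1).
r=4: eigenvector (0, 1, 2).
P = [[1, 0, 0], [0, 1, 1], [0, 1, 2]], D = diag(5, -2, 4), P⁻¹ = [[1, 0, 0], [0, 2, -1], [0, -1, 1]].
A² = P·diag(25, 4, 16)·P⁻¹ = [[25, 0, 0], [0, -8, 12], [0, -24, 28]].
The requested entry is 25.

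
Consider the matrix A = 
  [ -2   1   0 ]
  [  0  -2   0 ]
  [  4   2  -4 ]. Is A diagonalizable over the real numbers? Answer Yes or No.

No

Characteristic polynomial: p(r) = r^3 + 8r^2 + 20r + 16 = (r + 2)^2(r + 4).
r = -2 has algebraic multiplicity 2; rank(A + 2I) = 2, so geometric multiplicity = 1.
Geometric multiplicity < algebraic multiplicity, so A is not diagonalizable.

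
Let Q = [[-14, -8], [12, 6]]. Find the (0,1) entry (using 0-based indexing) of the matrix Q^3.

Characteristic polynomial: r^2 + 8r + 12 = (r + 2)(r + 6), so the eigenvalues are -6, -2.
r=-6: eigenvector (-1, 1).
r=-2: eigenvector (-2, 3).
P = [[-1, -2], [1, 3]], D = diag(-6, -2), P⁻¹ = [[-3, -2], [1, 1]].
Q³ = P·diag(-216, -8)·P⁻¹ = [[-632, -416], [624, 408]].
The requested entry is -416.

-416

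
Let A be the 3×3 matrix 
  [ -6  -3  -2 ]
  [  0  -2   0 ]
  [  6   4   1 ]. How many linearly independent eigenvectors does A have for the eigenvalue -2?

1

A + 2I = [[-4, -3, -2], [0, 0, 0], [6, 4, 3]].
This matrix has rank 2, so its null space has dimension 3 − 2 = 1.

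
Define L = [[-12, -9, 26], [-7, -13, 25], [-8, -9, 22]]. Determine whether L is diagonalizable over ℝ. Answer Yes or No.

Characteristic polynomial: p(μ) = μ^3 + 3μ^2 - 24μ - 80 = (μ - 5)(μ + 4)^2.
μ = -4 has algebraic multiplicity 2; rank(L + 4I) = 2, so geometric multiplicity = 1.
Geometric multiplicity < algebraic multiplicity, so L is not diagonalizable.

No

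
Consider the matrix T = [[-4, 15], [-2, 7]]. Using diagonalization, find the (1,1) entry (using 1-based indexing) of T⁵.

Characteristic polynomial: μ^2 - 3μ + 2 = (μ - 2)(μ - 1), so the eigenvalues are 1, 2.
μ=2: eigenvector (-5, -2).
μ=1: eigenvector (3, 1).
P = [[-5, 3], [-2, 1]], D = diag(2, 1), P⁻¹ = [[1, -3], [2, -5]].
T⁵ = P·diag(32, 1)·P⁻¹ = [[-154, 465], [-62, 187]].
The requested entry is -154.

-154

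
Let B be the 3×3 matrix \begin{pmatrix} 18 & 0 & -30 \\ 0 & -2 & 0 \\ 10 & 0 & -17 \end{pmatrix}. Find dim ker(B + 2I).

2

B + 2I = [[20, 0, -30], [0, 0, 0], [10, 0, -15]].
This matrix has rank 1, so its null space has dimension 3 − 1 = 2.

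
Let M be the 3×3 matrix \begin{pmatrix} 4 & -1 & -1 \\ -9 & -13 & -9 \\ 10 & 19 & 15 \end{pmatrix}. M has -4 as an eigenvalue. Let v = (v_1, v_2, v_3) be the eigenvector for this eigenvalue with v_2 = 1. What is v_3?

M + 4I = [[8, -1, -1], [-9, -9, -9], [10, 19, 19]].
Solving (M + 4I)v = 0 gives the eigenspace spanned by (0, 1, -1).
With v_2 = 1, v = (0, 1, -1), so v_3 = -1.

-1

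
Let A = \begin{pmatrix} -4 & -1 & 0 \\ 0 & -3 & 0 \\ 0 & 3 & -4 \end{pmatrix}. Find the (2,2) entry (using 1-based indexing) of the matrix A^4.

81

Characteristic polynomial: r^3 + 11r^2 + 40r + 48 = (r + 3)(r + 4)^2, so the eigenvalues are -4, -4, -3.
r=-4: eigenvector (-1, 0, 1).
r=-3: eigenvector (-1, 1, 3).
r=-4: eigenvector (-1, 0, 2).
P = [[-1, -1, -1], [0, 1, 0], [1, 3, 2]], D = diag(-4, -3, -4), P⁻¹ = [[-2, 1, -1], [0, 1, 0], [1, -2, 1]].
A⁴ = P·diag(256, 81, 256)·P⁻¹ = [[256, 175, 0], [0, 81, 0], [0, -525, 256]].
The requested entry is 81.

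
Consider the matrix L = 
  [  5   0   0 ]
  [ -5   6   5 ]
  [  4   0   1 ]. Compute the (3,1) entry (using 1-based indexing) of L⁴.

Characteristic polynomial: s^3 - 12s^2 + 41s - 30 = (s - 6)(s - 5)(s - 1), so the eigenvalues are 1, 5, 6.
s=1: eigenvector (0, -1, 1).
s=6: eigenvector (0, 1, 0).
s=5: eigenvector (1, 0, 1).
P = [[0, 0, 1], [-1, 1, 0], [1, 0, 1]], D = diag(1, 6, 5), P⁻¹ = [[-1, 0, 1], [-1, 1, 1], [1, 0, 0]].
L⁴ = P·diag(1, 1296, 625)·P⁻¹ = [[625, 0, 0], [-1295, 1296, 1295], [624, 0, 1]].
The requested entry is 624.

624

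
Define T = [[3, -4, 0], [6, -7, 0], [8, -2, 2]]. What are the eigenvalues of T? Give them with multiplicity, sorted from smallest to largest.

-3, -1, 2

Characteristic polynomial: p(r) = r^3 + 2r^2 - 5r - 6 = (r - 2)(r + 1)(r + 3).
Roots (with multiplicity): -3, -1, 2.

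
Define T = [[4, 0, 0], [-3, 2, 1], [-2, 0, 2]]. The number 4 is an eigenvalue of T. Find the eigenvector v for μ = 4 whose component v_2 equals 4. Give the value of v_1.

-2

T − 4I = [[0, 0, 0], [-3, -2, 1], [-2, 0, -2]].
Solving (T − 4I)v = 0 gives the eigenspace spanned by (-2, 4, 2).
With v_2 = 4, v = (-2, 4, 2), so v_1 = -2.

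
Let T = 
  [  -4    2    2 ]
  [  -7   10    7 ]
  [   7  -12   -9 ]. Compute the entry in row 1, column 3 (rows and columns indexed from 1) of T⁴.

Characteristic polynomial: r^3 + 3r^2 - 10r - 24 = (r - 3)(r + 2)(r + 4), so the eigenvalues are -4, -2, 3.
r=-2: eigenvector (1, 0, 1).
r=3: eigenvector (0, 1, -1).
r=-4: eigenvector (-1, -1, 1).
P = [[1, 0, -1], [0, 1, -1], [1, -1, 1]], D = diag(-2, 3, -4), P⁻¹ = [[0, 1, 1], [-1, 2, 1], [-1, 1, 1]].
T⁴ = P·diag(16, 81, 256)·P⁻¹ = [[256, -240, -240], [175, -94, -175], [-175, 110, 191]].
The requested entry is -240.

-240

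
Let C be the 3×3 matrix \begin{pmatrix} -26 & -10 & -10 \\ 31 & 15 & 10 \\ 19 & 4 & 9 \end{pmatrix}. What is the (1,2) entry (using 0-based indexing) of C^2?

Characteristic polynomial: λ^3 + 2λ^2 - 29λ - 30 = (λ - 5)(λ + 1)(λ + 6), so the eigenvalues are -6, -1, 5.
λ=-6: eigenvector (1, -1, -1).
λ=5: eigenvector (0, 1, -1).
λ=-1: eigenvector (-2, 2, 3).
P = [[1, 0, -2], [-1, 1, 2], [-1, -1, 3]], D = diag(-6, 5, -1), P⁻¹ = [[5, 2, 2], [1, 1, 0], [2, 1, 1]].
C² = P·diag(36, 25, 1)·P⁻¹ = [[176, 70, 70], [-151, -45, -70], [-199, -94, -69]].
The requested entry is -70.

-70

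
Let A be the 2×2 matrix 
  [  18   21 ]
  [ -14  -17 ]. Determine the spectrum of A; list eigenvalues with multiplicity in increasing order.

-3, 4

Characteristic polynomial: p(μ) = μ^2 - μ - 12 = (μ - 4)(μ + 3).
Roots (with multiplicity): -3, 4.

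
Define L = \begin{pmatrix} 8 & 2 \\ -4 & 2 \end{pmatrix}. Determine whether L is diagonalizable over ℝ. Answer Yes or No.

Characteristic polynomial: p(λ) = λ^2 - 10λ + 24 = (λ - 6)(λ - 4).
All 2 eigenvalues are distinct, so L is diagonalizable.

Yes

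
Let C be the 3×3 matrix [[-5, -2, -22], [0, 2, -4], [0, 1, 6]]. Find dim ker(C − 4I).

C − 4I = [[-9, -2, -22], [0, -2, -4], [0, 1, 2]].
This matrix has rank 2, so its null space has dimension 3 − 2 = 1.

1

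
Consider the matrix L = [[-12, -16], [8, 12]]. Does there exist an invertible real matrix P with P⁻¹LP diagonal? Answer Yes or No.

Characteristic polynomial: p(λ) = λ^2 - 16 = (λ - 4)(λ + 4).
All 2 eigenvalues are distinct, so L is diagonalizable.

Yes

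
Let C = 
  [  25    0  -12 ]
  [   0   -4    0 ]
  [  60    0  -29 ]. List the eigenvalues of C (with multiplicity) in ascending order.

-5, -4, 1

Characteristic polynomial: p(t) = t^3 + 8t^2 + 11t - 20 = (t - 1)(t + 4)(t + 5).
Roots (with multiplicity): -5, -4, 1.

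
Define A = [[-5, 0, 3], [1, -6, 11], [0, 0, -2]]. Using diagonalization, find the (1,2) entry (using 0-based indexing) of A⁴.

Characteristic polynomial: λ^3 + 13λ^2 + 52λ + 60 = (λ + 2)(λ + 5)(λ + 6), so the eigenvalues are -6, -5, -2.
λ=-2: eigenvector (1, 3, 1).
λ=-6: eigenvector (0, 1, 0).
λ=-5: eigenvector (1, 1, 0).
P = [[1, 0, 1], [3, 1, 1], [1, 0, 0]], D = diag(-2, -6, -5), P⁻¹ = [[0, 0, 1], [-1, 1, -2], [1, 0, -1]].
A⁴ = P·diag(16, 1296, 625)·P⁻¹ = [[625, 0, -609], [-671, 1296, -3169], [0, 0, 16]].
The requested entry is -3169.

-3169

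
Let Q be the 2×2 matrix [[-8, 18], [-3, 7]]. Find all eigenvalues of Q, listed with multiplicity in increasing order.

Characteristic polynomial: p(λ) = λ^2 + λ - 2 = (λ - 1)(λ + 2).
Roots (with multiplicity): -2, 1.

-2, 1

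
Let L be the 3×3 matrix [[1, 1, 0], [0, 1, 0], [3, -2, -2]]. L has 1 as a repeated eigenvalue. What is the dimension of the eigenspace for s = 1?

L − 1I = [[0, 1, 0], [0, 0, 0], [3, -2, -3]].
This matrix has rank 2, so its null space has dimension 3 − 2 = 1.

1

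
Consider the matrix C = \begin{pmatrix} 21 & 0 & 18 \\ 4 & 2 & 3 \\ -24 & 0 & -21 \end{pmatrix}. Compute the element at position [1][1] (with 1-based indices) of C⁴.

81

Characteristic polynomial: r^3 - 2r^2 - 9r + 18 = (r - 3)(r - 2)(r + 3), so the eigenvalues are -3, 2, 3.
r=-3: eigenvector (3, 0, -4).
r=2: eigenvector (0, 1, 0).
r=3: eigenvector (1, 1, -1).
P = [[3, 0, 1], [0, 1, 1], [-4, 0, -1]], D = diag(-3, 2, 3), P⁻¹ = [[-1, 0, -1], [-4, 1, -3], [4, 0, 3]].
C⁴ = P·diag(81, 16, 81)·P⁻¹ = [[81, 0, 0], [260, 16, 195], [0, 0, 81]].
The requested entry is 81.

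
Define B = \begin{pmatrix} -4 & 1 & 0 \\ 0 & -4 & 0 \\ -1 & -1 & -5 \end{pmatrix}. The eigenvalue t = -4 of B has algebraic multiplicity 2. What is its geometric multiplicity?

B + 4I = [[0, 1, 0], [0, 0, 0], [-1, -1, -1]].
This matrix has rank 2, so its null space has dimension 3 − 2 = 1.

1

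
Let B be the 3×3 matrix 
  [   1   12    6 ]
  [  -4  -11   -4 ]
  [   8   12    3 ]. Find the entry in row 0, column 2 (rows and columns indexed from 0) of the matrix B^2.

-24

Characteristic polynomial: t^3 + 7t^2 + 7t - 15 = (t - 1)(t + 3)(t + 5), so the eigenvalues are -5, -3, 1.
t=-3: eigenvector (0, 1, -2).
t=1: eigenvector (1, -1, 2).
t=-5: eigenvector (-1, 0, 1).
P = [[0, 1, -1], [1, -1, 0], [-2, 2, 1]], D = diag(-3, 1, -5), P⁻¹ = [[1, 3, 1], [1, 2, 1], [0, 2, 1]].
B² = P·diag(9, 1, 25)·P⁻¹ = [[1, -48, -24], [8, 25, 8], [-16, 0, 9]].
The requested entry is -24.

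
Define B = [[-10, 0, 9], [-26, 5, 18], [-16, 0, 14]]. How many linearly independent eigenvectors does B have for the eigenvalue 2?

1

B − 2I = [[-12, 0, 9], [-26, 3, 18], [-16, 0, 12]].
This matrix has rank 2, so its null space has dimension 3 − 2 = 1.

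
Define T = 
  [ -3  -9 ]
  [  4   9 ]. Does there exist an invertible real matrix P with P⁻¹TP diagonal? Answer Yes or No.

Characteristic polynomial: p(μ) = μ^2 - 6μ + 9 = (μ - 3)^2.
μ = 3 has algebraic multiplicity 2; rank(T − 3I) = 1, so geometric multiplicity = 1.
Geometric multiplicity < algebraic multiplicity, so T is not diagonalizable.

No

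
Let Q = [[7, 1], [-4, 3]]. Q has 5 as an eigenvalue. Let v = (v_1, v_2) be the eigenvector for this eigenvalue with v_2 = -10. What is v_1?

5

Q − 5I = [[2, 1], [-4, -2]].
Solving (Q − 5I)v = 0 gives the eigenspace spanned by (5, -10).
With v_2 = -10, v = (5, -10), so v_1 = 5.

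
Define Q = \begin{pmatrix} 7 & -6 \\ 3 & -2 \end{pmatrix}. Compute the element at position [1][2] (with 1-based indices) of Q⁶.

-8190

Characteristic polynomial: r^2 - 5r + 4 = (r - 4)(r - 1), so the eigenvalues are 1, 4.
r=1: eigenvector (1, 1).
r=4: eigenvector (-2, -1).
P = [[1, -2], [1, -1]], D = diag(1, 4), P⁻¹ = [[-1, 2], [-1, 1]].
Q⁶ = P·diag(1, 4096)·P⁻¹ = [[8191, -8190], [4095, -4094]].
The requested entry is -8190.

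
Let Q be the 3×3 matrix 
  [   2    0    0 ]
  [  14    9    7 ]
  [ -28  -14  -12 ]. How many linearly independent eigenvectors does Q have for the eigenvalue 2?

Q − 2I = [[0, 0, 0], [14, 7, 7], [-28, -14, -14]].
This matrix has rank 1, so its null space has dimension 3 − 1 = 2.

2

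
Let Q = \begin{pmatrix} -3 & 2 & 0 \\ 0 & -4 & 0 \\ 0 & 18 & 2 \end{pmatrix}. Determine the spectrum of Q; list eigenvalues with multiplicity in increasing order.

-4, -3, 2

Characteristic polynomial: p(μ) = μ^3 + 5μ^2 - 2μ - 24 = (μ - 2)(μ + 3)(μ + 4).
Roots (with multiplicity): -4, -3, 2.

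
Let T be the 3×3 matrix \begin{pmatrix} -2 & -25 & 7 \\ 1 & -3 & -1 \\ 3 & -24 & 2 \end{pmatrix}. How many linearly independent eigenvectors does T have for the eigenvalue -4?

T + 4I = [[2, -25, 7], [1, 1, -1], [3, -24, 6]].
This matrix has rank 2, so its null space has dimension 3 − 2 = 1.

1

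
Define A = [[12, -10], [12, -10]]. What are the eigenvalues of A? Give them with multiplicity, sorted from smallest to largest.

Characteristic polynomial: p(s) = s^2 - 2s = s(s - 2).
Roots (with multiplicity): 0, 2.

0, 2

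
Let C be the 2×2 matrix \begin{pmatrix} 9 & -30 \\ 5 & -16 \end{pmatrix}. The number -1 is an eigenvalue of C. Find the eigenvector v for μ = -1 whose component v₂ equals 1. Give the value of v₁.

C + 1I = [[10, -30], [5, -15]].
Solving (C + 1I)v = 0 gives the eigenspace spanned by (3, 1).
With v₂ = 1, v = (3, 1), so v₁ = 3.

3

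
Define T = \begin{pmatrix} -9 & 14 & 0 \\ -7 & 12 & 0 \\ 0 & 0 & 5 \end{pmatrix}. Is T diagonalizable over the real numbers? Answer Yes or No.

Yes

Characteristic polynomial: p(r) = r^3 - 8r^2 + 5r + 50 = (r - 5)^2(r + 2).
r = 5 has algebraic multiplicity 2; rank(T − 5I) = 1, so geometric multiplicity = 2.
Every eigenvalue has geometric = algebraic multiplicity, so T is diagonalizable.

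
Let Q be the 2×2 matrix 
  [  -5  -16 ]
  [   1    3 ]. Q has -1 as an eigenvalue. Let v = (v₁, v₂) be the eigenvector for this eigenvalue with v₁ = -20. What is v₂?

Q + 1I = [[-4, -16], [1, 4]].
Solving (Q + 1I)v = 0 gives the eigenspace spanned by (-20, 5).
With v₁ = -20, v = (-20, 5), so v₂ = 5.

5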